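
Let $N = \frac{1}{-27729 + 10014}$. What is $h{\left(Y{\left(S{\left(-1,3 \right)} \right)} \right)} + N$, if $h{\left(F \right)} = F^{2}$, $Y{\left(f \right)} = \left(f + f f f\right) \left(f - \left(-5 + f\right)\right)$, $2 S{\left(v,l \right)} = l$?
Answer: $\frac{673612811}{1133760} \approx 594.14$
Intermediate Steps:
$S{\left(v,l \right)} = \frac{l}{2}$
$Y{\left(f \right)} = 5 f + 5 f^{3}$ ($Y{\left(f \right)} = \left(f + f^{2} f\right) 5 = \left(f + f^{3}\right) 5 = 5 f + 5 f^{3}$)
$N = - \frac{1}{17715}$ ($N = \frac{1}{-17715} = - \frac{1}{17715} \approx -5.6449 \cdot 10^{-5}$)
$h{\left(Y{\left(S{\left(-1,3 \right)} \right)} \right)} + N = \left(5 \cdot \frac{1}{2} \cdot 3 \left(1 + \left(\frac{1}{2} \cdot 3\right)^{2}\right)\right)^{2} - \frac{1}{17715} = \left(5 \cdot \frac{3}{2} \left(1 + \left(\frac{3}{2}\right)^{2}\right)\right)^{2} - \frac{1}{17715} = \left(5 \cdot \frac{3}{2} \left(1 + \frac{9}{4}\right)\right)^{2} - \frac{1}{17715} = \left(5 \cdot \frac{3}{2} \cdot \frac{13}{4}\right)^{2} - \frac{1}{17715} = \left(\frac{195}{8}\right)^{2} - \frac{1}{17715} = \frac{38025}{64} - \frac{1}{17715} = \frac{673612811}{1133760}$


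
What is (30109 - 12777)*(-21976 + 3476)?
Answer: -320642000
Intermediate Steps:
(30109 - 12777)*(-21976 + 3476) = 17332*(-18500) = -320642000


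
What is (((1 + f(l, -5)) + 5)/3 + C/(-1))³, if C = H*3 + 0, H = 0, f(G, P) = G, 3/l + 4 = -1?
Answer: 729/125 ≈ 5.8320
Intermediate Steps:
l = -⅗ (l = 3/(-4 - 1) = 3/(-5) = 3*(-⅕) = -⅗ ≈ -0.60000)
C = 0 (C = 0*3 + 0 = 0 + 0 = 0)
(((1 + f(l, -5)) + 5)/3 + C/(-1))³ = (((1 - ⅗) + 5)/3 + 0/(-1))³ = ((⅖ + 5)*(⅓) + 0*(-1))³ = ((27/5)*(⅓) + 0)³ = (9/5 + 0)³ = (9/5)³ = 729/125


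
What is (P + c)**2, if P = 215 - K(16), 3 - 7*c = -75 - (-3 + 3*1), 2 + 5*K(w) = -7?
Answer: 63648484/1225 ≈ 51958.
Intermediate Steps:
K(w) = -9/5 (K(w) = -2/5 + (1/5)*(-7) = -2/5 - 7/5 = -9/5)
c = 78/7 (c = 3/7 - (-75 - (-3 + 3*1))/7 = 3/7 - (-75 - (-3 + 3))/7 = 3/7 - (-75 - 1*0)/7 = 3/7 - (-75 + 0)/7 = 3/7 - 1/7*(-75) = 3/7 + 75/7 = 78/7 ≈ 11.143)
P = 1084/5 (P = 215 - 1*(-9/5) = 215 + 9/5 = 1084/5 ≈ 216.80)
(P + c)**2 = (1084/5 + 78/7)**2 = (7978/35)**2 = 63648484/1225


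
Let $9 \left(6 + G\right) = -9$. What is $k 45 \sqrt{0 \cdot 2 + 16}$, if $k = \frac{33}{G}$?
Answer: $- \frac{5940}{7} \approx -848.57$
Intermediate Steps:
$G = -7$ ($G = -6 + \frac{1}{9} \left(-9\right) = -6 - 1 = -7$)
$k = - \frac{33}{7}$ ($k = \frac{33}{-7} = 33 \left(- \frac{1}{7}\right) = - \frac{33}{7} \approx -4.7143$)
$k 45 \sqrt{0 \cdot 2 + 16} = \left(- \frac{33}{7}\right) 45 \sqrt{0 \cdot 2 + 16} = - \frac{1485 \sqrt{0 + 16}}{7} = - \frac{1485 \sqrt{16}}{7} = \left(- \frac{1485}{7}\right) 4 = - \frac{5940}{7}$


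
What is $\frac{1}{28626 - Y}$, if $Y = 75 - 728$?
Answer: $\frac{1}{29279} \approx 3.4154 \cdot 10^{-5}$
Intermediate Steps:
$Y = -653$ ($Y = 75 - 728 = -653$)
$\frac{1}{28626 - Y} = \frac{1}{28626 - -653} = \frac{1}{28626 + 653} = \frac{1}{29279}$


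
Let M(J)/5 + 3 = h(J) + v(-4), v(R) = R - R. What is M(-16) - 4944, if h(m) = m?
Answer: -5039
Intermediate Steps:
v(R) = 0
M(J) = -15 + 5*J (M(J) = -15 + 5*(J + 0) = -15 + 5*J)
M(-16) - 4944 = (-15 + 5*(-16)) - 4944 = (-15 - 80) - 4944 = -95 - 4944 = -5039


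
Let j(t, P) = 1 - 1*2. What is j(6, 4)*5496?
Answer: -5496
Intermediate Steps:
j(t, P) = -1 (j(t, P) = 1 - 2 = -1)
j(6, 4)*5496 = -1*5496 = -5496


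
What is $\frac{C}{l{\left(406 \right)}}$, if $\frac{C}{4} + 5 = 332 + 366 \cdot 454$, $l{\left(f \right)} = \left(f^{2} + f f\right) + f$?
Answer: $\frac{110994}{55013} \approx 2.0176$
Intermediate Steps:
$l{\left(f \right)} = f + 2 f^{2}$ ($l{\left(f \right)} = \left(f^{2} + f^{2}\right) + f = 2 f^{2} + f = f + 2 f^{2}$)
$C = 665964$ ($C = -20 + 4 \left(332 + 366 \cdot 454\right) = -20 + 4 \left(332 + 166164\right) = -20 + 4 \cdot 166496 = -20 + 665984 = 665964$)
$\frac{C}{l{\left(406 \right)}} = \frac{665964}{406 \left(1 + 2 \cdot 406\right)} = \frac{665964}{406 \left(1 + 812\right)} = \frac{665964}{406 \cdot 813} = \frac{665964}{330078} = 665964 \cdot \frac{1}{330078} = \frac{110994}{55013}$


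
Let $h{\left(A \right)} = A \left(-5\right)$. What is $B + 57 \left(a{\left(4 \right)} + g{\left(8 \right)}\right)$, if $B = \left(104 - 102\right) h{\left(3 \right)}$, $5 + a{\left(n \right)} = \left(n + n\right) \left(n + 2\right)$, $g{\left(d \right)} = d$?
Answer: $2877$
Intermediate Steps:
$h{\left(A \right)} = - 5 A$
$a{\left(n \right)} = -5 + 2 n \left(2 + n\right)$ ($a{\left(n \right)} = -5 + \left(n + n\right) \left(n + 2\right) = -5 + 2 n \left(2 + n\right)$)
$B = -30$ ($B = \left(104 - 102\right) \left(\left(-5\right) 3\right) = 2 \left(-15\right) = -30$)
$B + 57 \left(a{\left(4 \right)} + g{\left(8 \right)}\right) = -30 + 57 \left(\left(-5 + 2 \cdot 4^{2} + 4 \cdot 4\right) + 8\right) = -30 + 57 \left(\left(-5 + 2 \cdot 16 + 16\right) + 8\right) = -30 + 57 \left(\left(-5 + 32 + 16\right) + 8\right) = -30 + 57 \left(43 + 8\right) = -30 + 57 \cdot 51 = -30 + 2907 = 2877$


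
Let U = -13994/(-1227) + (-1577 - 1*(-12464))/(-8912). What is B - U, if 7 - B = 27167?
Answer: -297106608019/10935024 ≈ -27170.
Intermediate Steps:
B = -27160 (B = 7 - 1*27167 = 7 - 27167 = -27160)
U = 111356179/10935024 (U = -13994*(-1/1227) + (-1577 + 12464)*(-1/8912) = 13994/1227 + 10887*(-1/8912) = 13994/1227 - 10887/8912 = 111356179/10935024 ≈ 10.183)
B - U = -27160 - 1*111356179/10935024 = -27160 - 111356179/10935024 = -297106608019/10935024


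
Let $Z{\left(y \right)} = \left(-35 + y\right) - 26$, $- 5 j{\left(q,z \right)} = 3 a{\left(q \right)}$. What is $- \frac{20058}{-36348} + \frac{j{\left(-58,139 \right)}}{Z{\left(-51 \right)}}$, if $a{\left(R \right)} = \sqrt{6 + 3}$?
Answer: $\frac{963301}{1696240} \approx 0.5679$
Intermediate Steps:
$a{\left(R \right)} = 3$ ($a{\left(R \right)} = \sqrt{9} = 3$)
$j{\left(q,z \right)} = - \frac{9}{5}$ ($j{\left(q,z \right)} = - \frac{3 \cdot 3}{5} = \left(- \frac{1}{5}\right) 9 = - \frac{9}{5}$)
$Z{\left(y \right)} = -61 + y$
$- \frac{20058}{-36348} + \frac{j{\left(-58,139 \right)}}{Z{\left(-51 \right)}} = - \frac{20058}{-36348} - \frac{9}{5 \left(-61 - 51\right)} = \left(-20058\right) \left(- \frac{1}{36348}\right) - \frac{9}{5 \left(-112\right)} = \frac{3343}{6058} - - \frac{9}{560} = \frac{3343}{6058} + \frac{9}{560} = \frac{963301}{1696240}$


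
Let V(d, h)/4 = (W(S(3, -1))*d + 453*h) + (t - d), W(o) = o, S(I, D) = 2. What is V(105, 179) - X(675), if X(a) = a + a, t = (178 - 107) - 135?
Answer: 323162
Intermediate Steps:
t = -64 (t = 71 - 135 = -64)
V(d, h) = -256 + 4*d + 1812*h (V(d, h) = 4*((2*d + 453*h) + (-64 - d)) = 4*(-64 + d + 453*h) = -256 + 4*d + 1812*h)
X(a) = 2*a
V(105, 179) - X(675) = (-256 + 4*105 + 1812*179) - 2*675 = (-256 + 420 + 324348) - 1*1350 = 324512 - 1350 = 323162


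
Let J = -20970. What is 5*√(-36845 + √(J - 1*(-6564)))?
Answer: 5*√(-36845 + 49*I*√6) ≈ 1.5632 + 959.75*I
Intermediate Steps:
5*√(-36845 + √(J - 1*(-6564))) = 5*√(-36845 + √(-20970 - 1*(-6564))) = 5*√(-36845 + √(-20970 + 6564)) = 5*√(-36845 + √(-14406)) = 5*√(-36845 + 49*I*√6)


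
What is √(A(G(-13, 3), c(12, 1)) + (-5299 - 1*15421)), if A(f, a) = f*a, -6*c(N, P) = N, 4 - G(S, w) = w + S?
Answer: 2*I*√5187 ≈ 144.04*I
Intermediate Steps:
G(S, w) = 4 - S - w (G(S, w) = 4 - (w + S) = 4 - (S + w) = 4 + (-S - w) = 4 - S - w)
c(N, P) = -N/6
A(f, a) = a*f
√(A(G(-13, 3), c(12, 1)) + (-5299 - 1*15421)) = √((-⅙*12)*(4 - 1*(-13) - 1*3) + (-5299 - 1*15421)) = √(-2*(4 + 13 - 3) + (-5299 - 15421)) = √(-2*14 - 20720) = √(-28 - 20720) = √(-20748) = 2*I*√5187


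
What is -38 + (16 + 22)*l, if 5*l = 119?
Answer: 4332/5 ≈ 866.40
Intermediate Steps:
l = 119/5 (l = (1/5)*119 = 119/5 ≈ 23.800)
-38 + (16 + 22)*l = -38 + (16 + 22)*(119/5) = -38 + 38*(119/5) = -38 + 4522/5 = 4332/5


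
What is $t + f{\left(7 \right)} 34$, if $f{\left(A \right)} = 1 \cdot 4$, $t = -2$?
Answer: $134$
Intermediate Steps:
$f{\left(A \right)} = 4$
$t + f{\left(7 \right)} 34 = -2 + 4 \cdot 34 = -2 + 136 = 134$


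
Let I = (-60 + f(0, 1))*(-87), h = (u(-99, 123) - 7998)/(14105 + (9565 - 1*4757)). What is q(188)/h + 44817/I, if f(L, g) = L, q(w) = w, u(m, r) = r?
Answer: -404611729/913500 ≈ -442.92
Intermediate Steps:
h = -7875/18913 (h = (123 - 7998)/(14105 + (9565 - 1*4757)) = -7875/(14105 + (9565 - 4757)) = -7875/(14105 + 4808) = -7875/18913 ≈ -0.41638)
I = 5220 (I = (-60 + 0)*(-87) = -60*(-87) = 5220)
q(188)/h + 44817/I = 188/(-7875/18913) + 44817/5220 = 188*(-18913/7875) + 44817*(1/5220) = -3555644/7875 + 14939/1740 = -404611729/913500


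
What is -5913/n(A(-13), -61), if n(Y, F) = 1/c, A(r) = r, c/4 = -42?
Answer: 993384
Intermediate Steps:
c = -168 (c = 4*(-42) = -168)
n(Y, F) = -1/168 (n(Y, F) = 1/(-168) = -1/168)
-5913/n(A(-13), -61) = -5913/(-1/168) = -5913*(-168) = 993384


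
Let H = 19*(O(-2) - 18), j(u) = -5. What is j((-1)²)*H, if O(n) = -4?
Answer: 2090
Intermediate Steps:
H = -418 (H = 19*(-4 - 18) = 19*(-22) = -418)
j((-1)²)*H = -5*(-418) = 2090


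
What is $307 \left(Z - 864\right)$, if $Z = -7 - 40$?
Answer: $-279677$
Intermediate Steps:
$Z = -47$ ($Z = -7 - 40 = -47$)
$307 \left(Z - 864\right) = 307 \left(-47 - 864\right) = 307 \left(-911\right) = -279677$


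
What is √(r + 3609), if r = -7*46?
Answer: √3287 ≈ 57.332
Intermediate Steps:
r = -322
√(r + 3609) = √(-322 + 3609) = √3287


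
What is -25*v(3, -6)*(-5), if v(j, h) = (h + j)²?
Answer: 1125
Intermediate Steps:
-25*v(3, -6)*(-5) = -25*(-6 + 3)²*(-5) = -25*(-3)²*(-5) = -25*9*(-5) = -225*(-5) = 1125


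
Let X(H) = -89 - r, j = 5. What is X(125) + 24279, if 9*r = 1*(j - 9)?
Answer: 217714/9 ≈ 24190.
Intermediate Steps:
r = -4/9 (r = (1*(5 - 9))/9 = (1*(-4))/9 = (1/9)*(-4) = -4/9 ≈ -0.44444)
X(H) = -797/9 (X(H) = -89 - 1*(-4/9) = -89 + 4/9 = -797/9)
X(125) + 24279 = -797/9 + 24279 = 217714/9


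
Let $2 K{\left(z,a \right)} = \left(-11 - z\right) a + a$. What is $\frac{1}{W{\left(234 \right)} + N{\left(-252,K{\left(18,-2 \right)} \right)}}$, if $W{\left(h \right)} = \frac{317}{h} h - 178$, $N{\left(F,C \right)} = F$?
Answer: $- \frac{1}{113} \approx -0.0088496$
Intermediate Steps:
$K{\left(z,a \right)} = \frac{a}{2} + \frac{a \left(-11 - z\right)}{2}$ ($K{\left(z,a \right)} = \frac{\left(-11 - z\right) a + a}{2} = \frac{a \left(-11 - z\right) + a}{2} = \frac{a + a \left(-11 - z\right)}{2} = \frac{a}{2} + \frac{a \left(-11 - z\right)}{2}$)
$W{\left(h \right)} = 139$ ($W{\left(h \right)} = 317 - 178 = 139$)
$\frac{1}{W{\left(234 \right)} + N{\left(-252,K{\left(18,-2 \right)} \right)}} = \frac{1}{139 - 252} = \frac{1}{-113} = - \frac{1}{113}$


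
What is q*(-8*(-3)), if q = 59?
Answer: 1416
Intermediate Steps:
q*(-8*(-3)) = 59*(-8*(-3)) = 59*24 = 1416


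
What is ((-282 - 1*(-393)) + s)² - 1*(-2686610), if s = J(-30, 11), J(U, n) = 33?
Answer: 2707346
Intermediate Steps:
s = 33
((-282 - 1*(-393)) + s)² - 1*(-2686610) = ((-282 - 1*(-393)) + 33)² - 1*(-2686610) = ((-282 + 393) + 33)² + 2686610 = (111 + 33)² + 2686610 = 144² + 2686610 = 20736 + 2686610 = 2707346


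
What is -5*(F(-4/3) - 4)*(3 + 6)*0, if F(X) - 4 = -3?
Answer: 0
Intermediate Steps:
F(X) = 1 (F(X) = 4 - 3 = 1)
-5*(F(-4/3) - 4)*(3 + 6)*0 = -5*(1 - 4)*(3 + 6)*0 = -(-15)*9*0 = -5*(-27)*0 = 135*0 = 0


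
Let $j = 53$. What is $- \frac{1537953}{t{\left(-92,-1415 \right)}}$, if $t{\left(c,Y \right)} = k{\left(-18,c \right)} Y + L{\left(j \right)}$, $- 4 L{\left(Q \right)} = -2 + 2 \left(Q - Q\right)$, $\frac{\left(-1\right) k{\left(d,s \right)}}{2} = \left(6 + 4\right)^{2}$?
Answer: $- \frac{1025302}{188667} \approx -5.4345$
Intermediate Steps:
$k{\left(d,s \right)} = -200$ ($k{\left(d,s \right)} = - 2 \left(6 + 4\right)^{2} = - 2 \cdot 10^{2} = \left(-2\right) 100 = -200$)
$L{\left(Q \right)} = \frac{1}{2}$ ($L{\left(Q \right)} = - \frac{-2 + 2 \left(Q - Q\right)}{4} = - \frac{-2 + 2 \cdot 0}{4} = - \frac{-2 + 0}{4} = \left(- \frac{1}{4}\right) \left(-2\right) = \frac{1}{2}$)
$t{\left(c,Y \right)} = \frac{1}{2} - 200 Y$ ($t{\left(c,Y \right)} = - 200 Y + \frac{1}{2} = \frac{1}{2} - 200 Y$)
$- \frac{1537953}{t{\left(-92,-1415 \right)}} = - \frac{1537953}{\frac{1}{2} - -283000} = - \frac{1537953}{\frac{1}{2} + 283000} = - \frac{1537953}{\frac{566001}{2}} = \left(-1537953\right) \frac{2}{566001} = - \frac{1025302}{188667}$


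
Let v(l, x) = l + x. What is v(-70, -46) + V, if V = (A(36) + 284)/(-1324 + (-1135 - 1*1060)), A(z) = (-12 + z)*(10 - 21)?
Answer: -408224/3519 ≈ -116.01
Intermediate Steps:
A(z) = 132 - 11*z (A(z) = (-12 + z)*(-11) = 132 - 11*z)
V = -20/3519 (V = ((132 - 11*36) + 284)/(-1324 + (-1135 - 1*1060)) = ((132 - 396) + 284)/(-1324 + (-1135 - 1060)) = (-264 + 284)/(-1324 - 2195) = 20/(-3519) = 20*(-1/3519) = -20/3519 ≈ -0.0056834)
v(-70, -46) + V = (-70 - 46) - 20/3519 = -116 - 20/3519 = -408224/3519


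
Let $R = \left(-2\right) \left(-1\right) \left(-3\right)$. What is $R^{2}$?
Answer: $36$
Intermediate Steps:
$R = -6$ ($R = 2 \left(-3\right) = -6$)
$R^{2} = \left(-6\right)^{2} = 36$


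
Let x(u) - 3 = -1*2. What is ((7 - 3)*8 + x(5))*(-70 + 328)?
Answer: 8514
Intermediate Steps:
x(u) = 1 (x(u) = 3 - 1*2 = 3 - 2 = 1)
((7 - 3)*8 + x(5))*(-70 + 328) = ((7 - 3)*8 + 1)*(-70 + 328) = (4*8 + 1)*258 = (32 + 1)*258 = 33*258 = 8514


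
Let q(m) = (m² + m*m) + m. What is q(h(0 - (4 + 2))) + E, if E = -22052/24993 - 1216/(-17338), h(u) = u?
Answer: 14123871878/216664317 ≈ 65.188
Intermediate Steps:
q(m) = m + 2*m² (q(m) = (m² + m²) + m = 2*m² + m = m + 2*m²)
E = -175973044/216664317 (E = -22052*1/24993 - 1216*(-1/17338) = -22052/24993 + 608/8669 = -175973044/216664317 ≈ -0.81219)
q(h(0 - (4 + 2))) + E = (0 - (4 + 2))*(1 + 2*(0 - (4 + 2))) - 175973044/216664317 = (0 - 1*6)*(1 + 2*(0 - 1*6)) - 175973044/216664317 = (0 - 6)*(1 + 2*(0 - 6)) - 175973044/216664317 = -6*(1 + 2*(-6)) - 175973044/216664317 = -6*(1 - 12) - 175973044/216664317 = -6*(-11) - 175973044/216664317 = 66 - 175973044/216664317 = 14123871878/216664317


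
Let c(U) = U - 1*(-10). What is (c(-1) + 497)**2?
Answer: 256036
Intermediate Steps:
c(U) = 10 + U (c(U) = U + 10 = 10 + U)
(c(-1) + 497)**2 = ((10 - 1) + 497)**2 = (9 + 497)**2 = 506**2 = 256036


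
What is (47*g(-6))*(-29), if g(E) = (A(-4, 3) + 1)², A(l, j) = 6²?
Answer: -1865947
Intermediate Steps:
A(l, j) = 36
g(E) = 1369 (g(E) = (36 + 1)² = 37² = 1369)
(47*g(-6))*(-29) = (47*1369)*(-29) = 64343*(-29) = -1865947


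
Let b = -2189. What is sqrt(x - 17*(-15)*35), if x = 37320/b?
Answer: sqrt(42684416445)/2189 ≈ 94.382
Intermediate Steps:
x = -37320/2189 (x = 37320/(-2189) = 37320*(-1/2189) = -37320/2189 ≈ -17.049)
sqrt(x - 17*(-15)*35) = sqrt(-37320/2189 - 17*(-15)*35) = sqrt(-37320/2189 + 255*35) = sqrt(-37320/2189 + 8925) = sqrt(19499505/2189) = sqrt(42684416445)/2189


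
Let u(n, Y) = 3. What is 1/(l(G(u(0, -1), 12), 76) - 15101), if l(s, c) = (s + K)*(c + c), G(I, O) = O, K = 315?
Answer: 1/34603 ≈ 2.8899e-5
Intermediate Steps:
l(s, c) = 2*c*(315 + s) (l(s, c) = (s + 315)*(c + c) = (315 + s)*(2*c) = 2*c*(315 + s))
1/(l(G(u(0, -1), 12), 76) - 15101) = 1/(2*76*(315 + 12) - 15101) = 1/(2*76*327 - 15101) = 1/(49704 - 15101) = 1/34603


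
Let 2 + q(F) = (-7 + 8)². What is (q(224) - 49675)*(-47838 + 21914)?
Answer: 1287800624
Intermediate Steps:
q(F) = -1 (q(F) = -2 + (-7 + 8)² = -2 + 1² = -2 + 1 = -1)
(q(224) - 49675)*(-47838 + 21914) = (-1 - 49675)*(-47838 + 21914) = -49676*(-25924) = 1287800624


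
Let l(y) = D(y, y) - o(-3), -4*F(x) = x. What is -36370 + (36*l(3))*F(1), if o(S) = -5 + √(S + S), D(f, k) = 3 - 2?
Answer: -36424 + 9*I*√6 ≈ -36424.0 + 22.045*I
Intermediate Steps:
F(x) = -x/4
D(f, k) = 1
o(S) = -5 + √2*√S (o(S) = -5 + √(2*S) = -5 + √2*√S)
l(y) = 6 - I*√6 (l(y) = 1 - (-5 + √2*√(-3)) = 1 - (-5 + √2*(I*√3)) = 1 - (-5 + I*√6) = 1 + (5 - I*√6) = 6 - I*√6)
-36370 + (36*l(3))*F(1) = -36370 + (36*(6 - I*√6))*(-¼*1) = -36370 + (216 - 36*I*√6)*(-¼) = -36370 + (-54 + 9*I*√6) = -36424 + 9*I*√6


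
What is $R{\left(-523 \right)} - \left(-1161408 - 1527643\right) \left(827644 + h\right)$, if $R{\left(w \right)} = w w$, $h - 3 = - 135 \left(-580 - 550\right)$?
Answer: $2635799996576$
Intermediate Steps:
$h = 152553$ ($h = 3 - 135 \left(-580 - 550\right) = 3 - -152550 = 3 + 152550 = 152553$)
$R{\left(w \right)} = w^{2}$
$R{\left(-523 \right)} - \left(-1161408 - 1527643\right) \left(827644 + h\right) = \left(-523\right)^{2} - \left(-1161408 - 1527643\right) \left(827644 + 152553\right) = 273529 - \left(-2689051\right) 980197 = 273529 - -2635799723047 = 273529 + 2635799723047 = 2635799996576$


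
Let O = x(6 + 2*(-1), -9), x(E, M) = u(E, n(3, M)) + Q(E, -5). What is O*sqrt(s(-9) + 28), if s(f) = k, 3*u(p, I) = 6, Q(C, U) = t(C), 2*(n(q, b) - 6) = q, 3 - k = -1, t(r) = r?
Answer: 24*sqrt(2) ≈ 33.941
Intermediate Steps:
k = 4 (k = 3 - 1*(-1) = 3 + 1 = 4)
n(q, b) = 6 + q/2
Q(C, U) = C
u(p, I) = 2 (u(p, I) = (1/3)*6 = 2)
s(f) = 4
x(E, M) = 2 + E
O = 6 (O = 2 + (6 + 2*(-1)) = 2 + (6 - 2) = 2 + 4 = 6)
O*sqrt(s(-9) + 28) = 6*sqrt(4 + 28) = 6*sqrt(32) = 6*(4*sqrt(2)) = 24*sqrt(2)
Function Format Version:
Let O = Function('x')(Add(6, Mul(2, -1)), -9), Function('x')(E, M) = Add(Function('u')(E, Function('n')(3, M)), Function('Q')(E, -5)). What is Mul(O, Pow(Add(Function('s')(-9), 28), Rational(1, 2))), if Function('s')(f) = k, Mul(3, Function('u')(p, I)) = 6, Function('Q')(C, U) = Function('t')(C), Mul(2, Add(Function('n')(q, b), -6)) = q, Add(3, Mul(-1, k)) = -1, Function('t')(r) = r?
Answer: Mul(24, Pow(2, Rational(1, 2))) ≈ 33.941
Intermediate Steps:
k = 4 (k = Add(3, Mul(-1, -1)) = Add(3, 1) = 4)
Function('n')(q, b) = Add(6, Mul(Rational(1, 2), q))
Function('Q')(C, U) = C
Function('u')(p, I) = 2 (Function('u')(p, I) = Mul(Rational(1, 3), 6) = 2)
Function('s')(f) = 4
Function('x')(E, M) = Add(2, E)
O = 6 (O = Add(2, Add(6, Mul(2, -1))) = Add(2, Add(6, -2)) = Add(2, 4) = 6)
Mul(O, Pow(Add(Function('s')(-9), 28), Rational(1, 2))) = Mul(6, Pow(Add(4, 28), Rational(1, 2))) = Mul(6, Pow(32, Rational(1, 2))) = Mul(6, Mul(4, Pow(2, Rational(1, 2)))) = Mul(24, Pow(2, Rational(1, 2)))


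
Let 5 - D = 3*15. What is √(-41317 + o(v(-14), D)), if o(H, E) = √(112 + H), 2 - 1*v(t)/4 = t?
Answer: √(-41317 + 4*√11) ≈ 203.23*I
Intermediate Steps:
D = -40 (D = 5 - 3*15 = 5 - 1*45 = 5 - 45 = -40)
v(t) = 8 - 4*t
√(-41317 + o(v(-14), D)) = √(-41317 + √(112 + (8 - 4*(-14)))) = √(-41317 + √(112 + (8 + 56))) = √(-41317 + √(112 + 64)) = √(-41317 + √176) = √(-41317 + 4*√11)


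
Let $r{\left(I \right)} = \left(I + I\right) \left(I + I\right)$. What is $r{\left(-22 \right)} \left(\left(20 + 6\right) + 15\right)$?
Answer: $79376$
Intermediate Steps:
$r{\left(I \right)} = 4 I^{2}$ ($r{\left(I \right)} = 2 I 2 I = 4 I^{2}$)
$r{\left(-22 \right)} \left(\left(20 + 6\right) + 15\right) = 4 \left(-22\right)^{2} \left(\left(20 + 6\right) + 15\right) = 4 \cdot 484 \left(26 + 15\right) = 1936 \cdot 41 = 79376$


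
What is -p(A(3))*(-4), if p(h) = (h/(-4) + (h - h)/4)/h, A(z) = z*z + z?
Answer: -1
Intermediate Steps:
A(z) = z + z**2 (A(z) = z**2 + z = z + z**2)
p(h) = -1/4 (p(h) = (h*(-1/4) + 0*(1/4))/h = (-h/4 + 0)/h = (-h/4)/h = -1/4)
-p(A(3))*(-4) = -(-1/4*(-4)) = -1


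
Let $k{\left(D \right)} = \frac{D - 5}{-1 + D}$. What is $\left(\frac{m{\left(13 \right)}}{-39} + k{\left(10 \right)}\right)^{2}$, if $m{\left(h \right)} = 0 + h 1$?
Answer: $\frac{4}{81} \approx 0.049383$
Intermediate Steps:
$m{\left(h \right)} = h$ ($m{\left(h \right)} = 0 + h = h$)
$k{\left(D \right)} = \frac{-5 + D}{-1 + D}$
$\left(\frac{m{\left(13 \right)}}{-39} + k{\left(10 \right)}\right)^{2} = \left(\frac{13}{-39} + \frac{-5 + 10}{-1 + 10}\right)^{2} = \left(13 \left(- \frac{1}{39}\right) + \frac{1}{9} \cdot 5\right)^{2} = \left(- \frac{1}{3} + \frac{1}{9} \cdot 5\right)^{2} = \left(- \frac{1}{3} + \frac{5}{9}\right)^{2} = \left(\frac{2}{9}\right)^{2} = \frac{4}{81}$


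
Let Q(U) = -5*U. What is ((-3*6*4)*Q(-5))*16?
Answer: -28800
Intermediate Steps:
((-3*6*4)*Q(-5))*16 = ((-3*6*4)*(-5*(-5)))*16 = (-18*4*25)*16 = -72*25*16 = -1800*16 = -28800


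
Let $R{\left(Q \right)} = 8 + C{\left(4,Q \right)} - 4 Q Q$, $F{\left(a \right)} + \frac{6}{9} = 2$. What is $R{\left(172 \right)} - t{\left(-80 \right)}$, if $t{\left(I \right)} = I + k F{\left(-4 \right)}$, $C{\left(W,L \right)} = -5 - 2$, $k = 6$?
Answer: $828432$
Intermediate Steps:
$F{\left(a \right)} = \frac{4}{3}$ ($F{\left(a \right)} = - \frac{2}{3} + 2 = \frac{4}{3}$)
$C{\left(W,L \right)} = -7$
$t{\left(I \right)} = 8 + I$ ($t{\left(I \right)} = I + 6 \cdot \frac{4}{3} = I + 8 = 8 + I$)
$R{\left(Q \right)} = 8 + 28 Q^{2}$ ($R{\left(Q \right)} = 8 - 7 - 4 Q Q = 8 - 7 \left(- 4 Q^{2}\right) = 8 + 28 Q^{2}$)
$R{\left(172 \right)} - t{\left(-80 \right)} = \left(8 + 28 \cdot 172^{2}\right) - \left(8 - 80\right) = \left(8 + 28 \cdot 29584\right) - -72 = \left(8 + 828352\right) + 72 = 828360 + 72 = 828432$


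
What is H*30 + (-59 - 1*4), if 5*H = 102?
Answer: 549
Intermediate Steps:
H = 102/5 (H = (⅕)*102 = 102/5 ≈ 20.400)
H*30 + (-59 - 1*4) = (102/5)*30 + (-59 - 1*4) = 612 + (-59 - 4) = 612 - 63 = 549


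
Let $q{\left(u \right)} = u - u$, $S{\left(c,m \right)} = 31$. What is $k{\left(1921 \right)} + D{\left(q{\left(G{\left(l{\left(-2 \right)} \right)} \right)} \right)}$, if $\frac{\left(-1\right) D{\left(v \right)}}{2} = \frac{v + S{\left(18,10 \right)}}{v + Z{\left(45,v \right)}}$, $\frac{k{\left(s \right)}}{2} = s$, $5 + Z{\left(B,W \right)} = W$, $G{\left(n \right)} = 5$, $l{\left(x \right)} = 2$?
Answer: $\frac{19272}{5} \approx 3854.4$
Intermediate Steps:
$Z{\left(B,W \right)} = -5 + W$
$q{\left(u \right)} = 0$
$k{\left(s \right)} = 2 s$
$D{\left(v \right)} = - \frac{2 \left(31 + v\right)}{-5 + 2 v}$ ($D{\left(v \right)} = - 2 \frac{v + 31}{v + \left(-5 + v\right)} = - 2 \frac{31 + v}{-5 + 2 v} = - \frac{2 \left(31 + v\right)}{-5 + 2 v}$)
$k{\left(1921 \right)} + D{\left(q{\left(G{\left(l{\left(-2 \right)} \right)} \right)} \right)} = 2 \cdot 1921 + \frac{2 \left(-31 - 0\right)}{-5 + 2 \cdot 0} = 3842 + \frac{2 \left(-31 + 0\right)}{-5 + 0} = 3842 + 2 \frac{1}{-5} \left(-31\right) = 3842 + 2 \left(- \frac{1}{5}\right) \left(-31\right) = 3842 + \frac{62}{5} = \frac{19272}{5}$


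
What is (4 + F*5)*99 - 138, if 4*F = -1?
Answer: 537/4 ≈ 134.25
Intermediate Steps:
F = -¼ (F = (¼)*(-1) = -¼ ≈ -0.25000)
(4 + F*5)*99 - 138 = (4 - ¼*5)*99 - 138 = (4 - 5/4)*99 - 138 = (11/4)*99 - 138 = 1089/4 - 138 = 537/4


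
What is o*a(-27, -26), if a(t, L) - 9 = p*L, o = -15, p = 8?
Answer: 2985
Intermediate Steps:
a(t, L) = 9 + 8*L
o*a(-27, -26) = -15*(9 + 8*(-26)) = -15*(9 - 208) = -15*(-199) = 2985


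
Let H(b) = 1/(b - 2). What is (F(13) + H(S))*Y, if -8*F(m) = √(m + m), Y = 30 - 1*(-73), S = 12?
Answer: 103/10 - 103*√26/8 ≈ -55.350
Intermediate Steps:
Y = 103 (Y = 30 + 73 = 103)
H(b) = 1/(-2 + b)
F(m) = -√2*√m/8 (F(m) = -√(m + m)/8 = -√2*√m/8)
(F(13) + H(S))*Y = (-√2*√13/8 + 1/(-2 + 12))*103 = (-√26/8 + 1/10)*103 = (-√26/8 + ⅒)*103 = (⅒ - √26/8)*103 = 103/10 - 103*√26/8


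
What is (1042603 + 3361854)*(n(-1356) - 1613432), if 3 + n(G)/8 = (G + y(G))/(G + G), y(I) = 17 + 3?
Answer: -2409062893025336/339 ≈ -7.1064e+12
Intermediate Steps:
y(I) = 20
n(G) = -24 + 4*(20 + G)/G (n(G) = -24 + 8*((G + 20)/(G + G)) = -24 + 8*((20 + G)/((2*G))) = -24 + 8*((20 + G)*(1/(2*G))) = -24 + 8*((20 + G)/(2*G)) = -24 + 4*(20 + G)/G)
(1042603 + 3361854)*(n(-1356) - 1613432) = (1042603 + 3361854)*((-20 + 80/(-1356)) - 1613432) = 4404457*((-20 + 80*(-1/1356)) - 1613432) = 4404457*((-20 - 20/339) - 1613432) = 4404457*(-6800/339 - 1613432) = 4404457*(-546960248/339) = -2409062893025336/339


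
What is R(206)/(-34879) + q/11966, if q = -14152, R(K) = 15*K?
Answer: -265291274/208681057 ≈ -1.2713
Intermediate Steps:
R(206)/(-34879) + q/11966 = (15*206)/(-34879) - 14152/11966 = 3090*(-1/34879) - 14152*1/11966 = -3090/34879 - 7076/5983 = -265291274/208681057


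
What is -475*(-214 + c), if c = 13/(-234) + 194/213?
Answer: 129389525/1278 ≈ 1.0124e+5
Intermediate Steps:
c = 1093/1278 (c = 13*(-1/234) + 194*(1/213) = -1/18 + 194/213 = 1093/1278 ≈ 0.85524)
-475*(-214 + c) = -475*(-214 + 1093/1278) = -475*(-272399/1278) = 129389525/1278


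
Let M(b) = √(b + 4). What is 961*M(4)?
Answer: 1922*√2 ≈ 2718.1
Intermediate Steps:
M(b) = √(4 + b)
961*M(4) = 961*√(4 + 4) = 961*√8 = 961*(2*√2) = 1922*√2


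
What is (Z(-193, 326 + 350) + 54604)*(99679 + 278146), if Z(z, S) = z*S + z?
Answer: -28736236025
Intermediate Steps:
Z(z, S) = z + S*z (Z(z, S) = S*z + z = z + S*z)
(Z(-193, 326 + 350) + 54604)*(99679 + 278146) = (-193*(1 + (326 + 350)) + 54604)*(99679 + 278146) = (-193*(1 + 676) + 54604)*377825 = (-193*677 + 54604)*377825 = (-130661 + 54604)*377825 = -76057*377825 = -28736236025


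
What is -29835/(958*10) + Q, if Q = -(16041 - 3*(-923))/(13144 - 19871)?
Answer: -4100049/12888932 ≈ -0.31811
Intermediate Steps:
Q = 18810/6727 (Q = -(16041 + 2769)/(-6727) = -18810*(-1)/6727 = -1*(-18810/6727) = 18810/6727 ≈ 2.7962)
-29835/(958*10) + Q = -29835/(958*10) + 18810/6727 = -29835/9580 + 18810/6727 = -29835*1/9580 + 18810/6727 = -5967/1916 + 18810/6727 = -4100049/12888932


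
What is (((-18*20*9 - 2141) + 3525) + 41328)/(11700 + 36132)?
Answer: 4934/5979 ≈ 0.82522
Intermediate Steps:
(((-18*20*9 - 2141) + 3525) + 41328)/(11700 + 36132) = (((-360*9 - 2141) + 3525) + 41328)/47832 = (((-3240 - 2141) + 3525) + 41328)*(1/47832) = ((-5381 + 3525) + 41328)*(1/47832) = (-1856 + 41328)*(1/47832) = 39472*(1/47832) = 4934/5979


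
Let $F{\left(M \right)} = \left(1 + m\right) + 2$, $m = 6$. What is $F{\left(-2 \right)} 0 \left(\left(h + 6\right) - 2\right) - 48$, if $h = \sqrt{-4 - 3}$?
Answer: $-48$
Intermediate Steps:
$F{\left(M \right)} = 9$ ($F{\left(M \right)} = \left(1 + 6\right) + 2 = 7 + 2 = 9$)
$h = i \sqrt{7}$ ($h = \sqrt{-7} = i \sqrt{7} \approx 2.6458 i$)
$F{\left(-2 \right)} 0 \left(\left(h + 6\right) - 2\right) - 48 = 9 \cdot 0 \left(\left(i \sqrt{7} + 6\right) - 2\right) - 48 = 9 \cdot 0 \left(\left(6 + i \sqrt{7}\right) - 2\right) - 48 = 9 \cdot 0 \left(4 + i \sqrt{7}\right) - 48 = 9 \cdot 0 - 48 = 0 - 48 = -48$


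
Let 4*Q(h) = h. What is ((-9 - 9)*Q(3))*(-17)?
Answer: 459/2 ≈ 229.50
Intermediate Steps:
Q(h) = h/4
((-9 - 9)*Q(3))*(-17) = ((-9 - 9)*((1/4)*3))*(-17) = -18*3/4*(-17) = -27/2*(-17) = 459/2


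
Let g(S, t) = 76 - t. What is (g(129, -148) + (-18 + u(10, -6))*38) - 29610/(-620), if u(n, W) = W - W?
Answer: -25559/62 ≈ -412.24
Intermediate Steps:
u(n, W) = 0
(g(129, -148) + (-18 + u(10, -6))*38) - 29610/(-620) = ((76 - 1*(-148)) + (-18 + 0)*38) - 29610/(-620) = ((76 + 148) - 18*38) - 29610*(-1/620) = (224 - 684) + 2961/62 = -460 + 2961/62 = -25559/62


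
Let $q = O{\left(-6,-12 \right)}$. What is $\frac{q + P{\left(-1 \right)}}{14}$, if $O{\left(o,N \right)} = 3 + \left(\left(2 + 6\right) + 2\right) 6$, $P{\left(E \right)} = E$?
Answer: $\frac{31}{7} \approx 4.4286$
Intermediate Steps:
$O{\left(o,N \right)} = 63$ ($O{\left(o,N \right)} = 3 + \left(8 + 2\right) 6 = 3 + 10 \cdot 6 = 3 + 60 = 63$)
$q = 63$
$\frac{q + P{\left(-1 \right)}}{14} = \frac{63 - 1}{14} = \frac{1}{14} \cdot 62 = \frac{31}{7}$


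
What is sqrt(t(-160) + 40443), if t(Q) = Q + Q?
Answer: sqrt(40123) ≈ 200.31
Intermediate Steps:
t(Q) = 2*Q
sqrt(t(-160) + 40443) = sqrt(2*(-160) + 40443) = sqrt(-320 + 40443) = sqrt(40123)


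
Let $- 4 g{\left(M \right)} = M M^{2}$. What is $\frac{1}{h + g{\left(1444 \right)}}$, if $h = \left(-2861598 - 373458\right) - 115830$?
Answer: $- \frac{1}{756084982} \approx -1.3226 \cdot 10^{-9}$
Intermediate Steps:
$g{\left(M \right)} = - \frac{M^{3}}{4}$ ($g{\left(M \right)} = - \frac{M M^{2}}{4} = - \frac{M^{3}}{4}$)
$h = -3350886$ ($h = -3235056 - 115830 = -3350886$)
$\frac{1}{h + g{\left(1444 \right)}} = \frac{1}{-3350886 - \frac{1444^{3}}{4}} = \frac{1}{-3350886 - 752734096} = \frac{1}{-756084982} = - \frac{1}{756084982}$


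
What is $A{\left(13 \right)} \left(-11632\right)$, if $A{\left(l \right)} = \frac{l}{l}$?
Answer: $-11632$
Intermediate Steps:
$A{\left(l \right)} = 1$
$A{\left(13 \right)} \left(-11632\right) = 1 \left(-11632\right) = -11632$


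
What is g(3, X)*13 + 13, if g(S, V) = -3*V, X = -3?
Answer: 130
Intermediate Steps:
g(3, X)*13 + 13 = -3*(-3)*13 + 13 = 9*13 + 13 = 117 + 13 = 130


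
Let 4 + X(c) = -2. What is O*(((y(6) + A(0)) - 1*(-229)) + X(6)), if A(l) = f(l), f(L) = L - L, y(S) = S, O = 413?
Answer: 94577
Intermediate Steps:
X(c) = -6 (X(c) = -4 - 2 = -6)
f(L) = 0
A(l) = 0
O*(((y(6) + A(0)) - 1*(-229)) + X(6)) = 413*(((6 + 0) - 1*(-229)) - 6) = 413*((6 + 229) - 6) = 413*(235 - 6) = 413*229 = 94577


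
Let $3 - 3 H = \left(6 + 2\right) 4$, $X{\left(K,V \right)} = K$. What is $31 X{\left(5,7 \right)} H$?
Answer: $- \frac{4495}{3} \approx -1498.3$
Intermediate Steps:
$H = - \frac{29}{3}$ ($H = 1 - \frac{\left(6 + 2\right) 4}{3} = 1 - \frac{8 \cdot 4}{3} = 1 - \frac{32}{3} = - \frac{29}{3} \approx -9.6667$)
$31 X{\left(5,7 \right)} H = 31 \cdot 5 \left(- \frac{29}{3}\right) = 155 \left(- \frac{29}{3}\right) = - \frac{4495}{3}$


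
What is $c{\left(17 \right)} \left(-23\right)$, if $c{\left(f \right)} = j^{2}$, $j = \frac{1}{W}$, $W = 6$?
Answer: $- \frac{23}{36} \approx -0.63889$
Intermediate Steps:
$j = \frac{1}{6} \approx 0.16667$
$c{\left(f \right)} = \frac{1}{36}$ ($c{\left(f \right)} = \left(\frac{1}{6}\right)^{2} = \frac{1}{36}$)
$c{\left(17 \right)} \left(-23\right) = \frac{1}{36} \left(-23\right) = - \frac{23}{36}$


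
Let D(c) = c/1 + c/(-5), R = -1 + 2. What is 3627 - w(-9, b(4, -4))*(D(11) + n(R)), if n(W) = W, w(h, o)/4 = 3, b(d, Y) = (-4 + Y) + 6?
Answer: 17547/5 ≈ 3509.4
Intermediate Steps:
b(d, Y) = 2 + Y
R = 1
w(h, o) = 12 (w(h, o) = 4*3 = 12)
D(c) = 4*c/5 (D(c) = c*1 + c*(-1/5) = c - c/5 = 4*c/5)
3627 - w(-9, b(4, -4))*(D(11) + n(R)) = 3627 - 12*((4/5)*11 + 1) = 3627 - 12*(44/5 + 1) = 3627 - 12*49/5 = 3627 - 1*588/5 = 3627 - 588/5 = 17547/5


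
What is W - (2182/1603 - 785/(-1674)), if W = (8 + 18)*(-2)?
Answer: -144448967/2683422 ≈ -53.830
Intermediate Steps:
W = -52 (W = 26*(-2) = -52)
W - (2182/1603 - 785/(-1674)) = -52 - (2182/1603 - 785/(-1674)) = -52 - (2182*(1/1603) - 785*(-1/1674)) = -52 - (2182/1603 + 785/1674) = -52 - 1*4911023/2683422 = -52 - 4911023/2683422 = -144448967/2683422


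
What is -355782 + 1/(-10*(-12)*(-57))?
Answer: -2433548881/6840 ≈ -3.5578e+5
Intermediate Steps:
-355782 + 1/(-10*(-12)*(-57)) = -355782 + 1/(120*(-57)) = -355782 + 1/(-6840) = -355782 - 1/6840 = -2433548881/6840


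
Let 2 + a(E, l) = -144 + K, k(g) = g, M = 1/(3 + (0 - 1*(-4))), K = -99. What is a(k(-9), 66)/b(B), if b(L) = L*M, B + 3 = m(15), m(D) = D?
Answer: -1715/12 ≈ -142.92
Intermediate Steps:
M = ⅐ (M = 1/(3 + (0 + 4)) = 1/(3 + 4) = 1/7 = ⅐ ≈ 0.14286)
a(E, l) = -245 (a(E, l) = -2 + (-144 - 99) = -2 - 243 = -245)
B = 12 (B = -3 + 15 = 12)
b(L) = L/7 (b(L) = L*(⅐) = L/7)
a(k(-9), 66)/b(B) = -245/((⅐)*12) = -245/12/7 = -245*7/12 = -1715/12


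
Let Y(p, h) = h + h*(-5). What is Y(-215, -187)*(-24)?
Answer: -17952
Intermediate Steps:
Y(p, h) = -4*h (Y(p, h) = h - 5*h = -4*h)
Y(-215, -187)*(-24) = -4*(-187)*(-24) = 748*(-24) = -17952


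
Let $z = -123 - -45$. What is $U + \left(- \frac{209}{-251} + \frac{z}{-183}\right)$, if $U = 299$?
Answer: $\frac{4597264}{15311} \approx 300.26$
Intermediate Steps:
$z = -78$ ($z = -123 + 45 = -78$)
$U + \left(- \frac{209}{-251} + \frac{z}{-183}\right) = 299 - \left(- \frac{209}{251} - \frac{26}{61}\right) = 299 - - \frac{19275}{15311} = 299 + \left(\frac{209}{251} + \frac{26}{61}\right) = 299 + \frac{19275}{15311} = \frac{4597264}{15311}$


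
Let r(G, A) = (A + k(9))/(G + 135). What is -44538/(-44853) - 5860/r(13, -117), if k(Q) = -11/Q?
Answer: 14589515708/1988483 ≈ 7337.0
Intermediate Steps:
r(G, A) = (-11/9 + A)/(135 + G) (r(G, A) = (A - 11/9)/(G + 135) = (A - 11*⅑)/(135 + G) = (A - 11/9)/(135 + G) = (-11/9 + A)/(135 + G))
-44538/(-44853) - 5860/r(13, -117) = -44538/(-44853) - 5860*(135 + 13)/(-11/9 - 117) = -44538*(-1/44853) - 5860/(-1064/9/148) = 14846/14951 - 5860/((1/148)*(-1064/9)) = 14846/14951 - 5860/(-266/333) = 14846/14951 - 5860*(-333/266) = 14846/14951 + 975690/133 = 14589515708/1988483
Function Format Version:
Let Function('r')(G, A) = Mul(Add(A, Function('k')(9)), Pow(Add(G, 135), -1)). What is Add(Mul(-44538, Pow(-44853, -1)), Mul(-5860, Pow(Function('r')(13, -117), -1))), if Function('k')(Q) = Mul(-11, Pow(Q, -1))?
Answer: Rational(14589515708, 1988483) ≈ 7337.0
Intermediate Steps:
Function('r')(G, A) = Mul(Pow(Add(135, G), -1), Add(Rational(-11, 9), A)) (Function('r')(G, A) = Mul(Add(A, Mul(-11, Pow(9, -1))), Pow(Add(G, 135), -1)) = Mul(Add(A, Mul(-11, Rational(1, 9))), Pow(Add(135, G), -1)) = Mul(Add(A, Rational(-11, 9)), Pow(Add(135, G), -1)) = Mul(Add(Rational(-11, 9), A), Pow(Add(135, G), -1)) = Mul(Pow(Add(135, G), -1), Add(Rational(-11, 9), A)))
Add(Mul(-44538, Pow(-44853, -1)), Mul(-5860, Pow(Function('r')(13, -117), -1))) = Add(Mul(-44538, Pow(-44853, -1)), Mul(-5860, Pow(Mul(Pow(Add(135, 13), -1), Add(Rational(-11, 9), -117)), -1))) = Add(Mul(-44538, Rational(-1, 44853)), Mul(-5860, Pow(Mul(Pow(148, -1), Rational(-1064, 9)), -1))) = Add(Rational(14846, 14951), Mul(-5860, Pow(Mul(Rational(1, 148), Rational(-1064, 9)), -1))) = Add(Rational(14846, 14951), Mul(-5860, Pow(Rational(-266, 333), -1))) = Add(Rational(14846, 14951), Mul(-5860, Rational(-333, 266))) = Add(Rational(14846, 14951), Rational(975690, 133)) = Rational(14589515708, 1988483)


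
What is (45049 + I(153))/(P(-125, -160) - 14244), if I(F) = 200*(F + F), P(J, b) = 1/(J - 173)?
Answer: -2878382/385883 ≈ -7.4592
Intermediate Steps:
P(J, b) = 1/(-173 + J)
I(F) = 400*F (I(F) = 200*(2*F) = 400*F)
(45049 + I(153))/(P(-125, -160) - 14244) = (45049 + 400*153)/(1/(-173 - 125) - 14244) = (45049 + 61200)/(1/(-298) - 14244) = 106249/(-1/298 - 14244) = 106249/(-4244713/298) = 106249*(-298/4244713) = -2878382/385883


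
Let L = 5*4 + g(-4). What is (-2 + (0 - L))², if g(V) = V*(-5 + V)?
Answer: 3364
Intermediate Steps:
L = 56 (L = 5*4 - 4*(-5 - 4) = 20 - 4*(-9) = 20 + 36 = 56)
(-2 + (0 - L))² = (-2 + (0 - 1*56))² = (-2 + (0 - 56))² = (-2 - 56)² = (-58)² = 3364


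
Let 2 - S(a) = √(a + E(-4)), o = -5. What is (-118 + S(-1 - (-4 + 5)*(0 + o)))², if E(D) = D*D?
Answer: 13476 + 464*√5 ≈ 14514.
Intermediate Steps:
E(D) = D²
S(a) = 2 - √(16 + a) (S(a) = 2 - √(a + (-4)²) = 2 - √(a + 16) = 2 - √(16 + a))
(-118 + S(-1 - (-4 + 5)*(0 + o)))² = (-118 + (2 - √(16 + (-1 - (-4 + 5)*(0 - 5)))))² = (-118 + (2 - √(16 + (-1 - (-5)))))² = (-118 + (2 - √(16 + (-1 - 1*(-5)))))² = (-118 + (2 - √(16 + (-1 + 5))))² = (-118 + (2 - √(16 + 4)))² = (-118 + (2 - √20))² = (-118 + (2 - 2*√5))² = (-116 - 2*√5)²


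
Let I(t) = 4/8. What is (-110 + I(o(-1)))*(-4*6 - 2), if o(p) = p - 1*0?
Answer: 2847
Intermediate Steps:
o(p) = p (o(p) = p + 0 = p)
I(t) = ½ (I(t) = 4*(⅛) = ½)
(-110 + I(o(-1)))*(-4*6 - 2) = (-110 + ½)*(-4*6 - 2) = -219*(-24 - 2)/2 = -219/2*(-26) = 2847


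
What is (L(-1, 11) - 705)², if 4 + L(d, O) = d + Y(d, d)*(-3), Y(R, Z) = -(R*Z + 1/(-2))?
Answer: 2007889/4 ≈ 5.0197e+5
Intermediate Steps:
Y(R, Z) = ½ - R*Z (Y(R, Z) = -(R*Z - ½) = -(-½ + R*Z) = ½ - R*Z)
L(d, O) = -11/2 + d + 3*d² (L(d, O) = -4 + (d + (½ - d*d)*(-3)) = -4 + (d + (½ - d²)*(-3)) = -4 + (d + (-3/2 + 3*d²)) = -4 + (-3/2 + d + 3*d²) = -11/2 + d + 3*d²)
(L(-1, 11) - 705)² = ((-11/2 - 1 + 3*(-1)²) - 705)² = ((-11/2 - 1 + 3*1) - 705)² = ((-11/2 - 1 + 3) - 705)² = (-7/2 - 705)² = (-1417/2)² = 2007889/4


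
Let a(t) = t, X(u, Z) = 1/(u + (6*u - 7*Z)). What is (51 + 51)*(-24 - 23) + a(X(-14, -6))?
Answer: -268465/56 ≈ -4794.0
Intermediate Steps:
X(u, Z) = 1/(-7*Z + 7*u) (X(u, Z) = 1/(u + (-7*Z + 6*u)) = 1/(-7*Z + 7*u))
(51 + 51)*(-24 - 23) + a(X(-14, -6)) = (51 + 51)*(-24 - 23) + 1/(7*(-14 - 1*(-6))) = 102*(-47) + 1/(7*(-14 + 6)) = -4794 + (⅐)/(-8) = -4794 + (⅐)*(-⅛) = -4794 - 1/56 = -268465/56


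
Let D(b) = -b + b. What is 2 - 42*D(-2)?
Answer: 2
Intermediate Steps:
D(b) = 0
2 - 42*D(-2) = 2 - 42*0 = 2 + 0 = 2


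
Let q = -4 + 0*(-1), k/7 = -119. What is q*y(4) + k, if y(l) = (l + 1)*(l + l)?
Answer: -993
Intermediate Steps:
k = -833 (k = 7*(-119) = -833)
y(l) = 2*l*(1 + l) (y(l) = (1 + l)*(2*l) = 2*l*(1 + l))
q = -4 (q = -4 + 0 = -4)
q*y(4) + k = -8*4*(1 + 4) - 833 = -8*4*5 - 833 = -4*40 - 833 = -160 - 833 = -993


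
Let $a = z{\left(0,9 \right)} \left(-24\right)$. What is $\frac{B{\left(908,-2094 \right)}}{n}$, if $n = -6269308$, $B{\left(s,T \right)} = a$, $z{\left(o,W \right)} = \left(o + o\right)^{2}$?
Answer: $0$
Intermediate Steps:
$z{\left(o,W \right)} = 4 o^{2}$ ($z{\left(o,W \right)} = \left(2 o\right)^{2} = 4 o^{2}$)
$a = 0$ ($a = 4 \cdot 0^{2} \left(-24\right) = 4 \cdot 0 \left(-24\right) = 0 \left(-24\right) = 0$)
$B{\left(s,T \right)} = 0$
$\frac{B{\left(908,-2094 \right)}}{n} = \frac{0}{-6269308} = 0 \left(- \frac{1}{6269308}\right) = 0$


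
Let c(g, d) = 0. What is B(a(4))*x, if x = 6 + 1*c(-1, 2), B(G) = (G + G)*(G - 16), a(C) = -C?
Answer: 960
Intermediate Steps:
B(G) = 2*G*(-16 + G) (B(G) = (2*G)*(-16 + G) = 2*G*(-16 + G))
x = 6 (x = 6 + 1*0 = 6 + 0 = 6)
B(a(4))*x = (2*(-1*4)*(-16 - 1*4))*6 = (2*(-4)*(-16 - 4))*6 = (2*(-4)*(-20))*6 = 160*6 = 960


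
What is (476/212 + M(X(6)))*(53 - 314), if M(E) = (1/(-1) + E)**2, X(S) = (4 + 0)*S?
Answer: -7348716/53 ≈ -1.3866e+5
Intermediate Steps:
X(S) = 4*S
M(E) = (-1 + E)**2
(476/212 + M(X(6)))*(53 - 314) = (476/212 + (-1 + 4*6)**2)*(53 - 314) = (476*(1/212) + (-1 + 24)**2)*(-261) = (119/53 + 23**2)*(-261) = (119/53 + 529)*(-261) = (28156/53)*(-261) = -7348716/53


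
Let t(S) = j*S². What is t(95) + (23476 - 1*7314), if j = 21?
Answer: 205687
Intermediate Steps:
t(S) = 21*S²
t(95) + (23476 - 1*7314) = 21*95² + (23476 - 1*7314) = 21*9025 + (23476 - 7314) = 189525 + 16162 = 205687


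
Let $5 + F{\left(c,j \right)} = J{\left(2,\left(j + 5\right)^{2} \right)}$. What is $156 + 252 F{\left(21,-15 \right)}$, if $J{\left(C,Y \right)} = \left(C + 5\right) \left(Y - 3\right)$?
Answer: $170004$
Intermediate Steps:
$J{\left(C,Y \right)} = \left(-3 + Y\right) \left(5 + C\right)$ ($J{\left(C,Y \right)} = \left(5 + C\right) \left(-3 + Y\right) = \left(-3 + Y\right) \left(5 + C\right)$)
$F{\left(c,j \right)} = -26 + 7 \left(5 + j\right)^{2}$ ($F{\left(c,j \right)} = -5 + \left(-15 - 6 + 5 \left(j + 5\right)^{2} + 2 \left(j + 5\right)^{2}\right) = -5 + \left(-15 - 6 + 5 \left(5 + j\right)^{2} + 2 \left(5 + j\right)^{2}\right) = -5 + \left(-21 + 7 \left(5 + j\right)^{2}\right) = -26 + 7 \left(5 + j\right)^{2}$)
$156 + 252 F{\left(21,-15 \right)} = 156 + 252 \left(-26 + 7 \left(5 - 15\right)^{2}\right) = 156 + 252 \left(-26 + 7 \left(-10\right)^{2}\right) = 156 + 252 \left(-26 + 7 \cdot 100\right) = 156 + 252 \left(-26 + 700\right) = 156 + 252 \cdot 674 = 156 + 169848 = 170004$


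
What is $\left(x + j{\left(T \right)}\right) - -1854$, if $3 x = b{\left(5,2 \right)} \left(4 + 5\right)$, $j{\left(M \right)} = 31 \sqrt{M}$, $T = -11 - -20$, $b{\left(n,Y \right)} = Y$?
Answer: $1953$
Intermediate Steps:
$T = 9$ ($T = -11 + 20 = 9$)
$x = 6$ ($x = \frac{2 \left(4 + 5\right)}{3} = \frac{2 \cdot 9}{3} = \frac{1}{3} \cdot 18 = 6$)
$\left(x + j{\left(T \right)}\right) - -1854 = \left(6 + 31 \sqrt{9}\right) - -1854 = \left(6 + 31 \cdot 3\right) + 1854 = \left(6 + 93\right) + 1854 = 99 + 1854 = 1953$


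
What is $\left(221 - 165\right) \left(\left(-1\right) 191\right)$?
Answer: $-10696$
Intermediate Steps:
$\left(221 - 165\right) \left(\left(-1\right) 191\right) = \left(221 - 165\right) \left(-191\right) = 56 \left(-191\right) = -10696$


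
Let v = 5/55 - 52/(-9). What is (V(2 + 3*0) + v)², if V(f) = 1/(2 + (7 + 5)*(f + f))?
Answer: 849664201/24502500 ≈ 34.677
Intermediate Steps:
v = 581/99 (v = 5*(1/55) - 52*(-⅑) = 1/11 + 52/9 = 581/99 ≈ 5.8687)
V(f) = 1/(2 + 24*f) (V(f) = 1/(2 + 12*(2*f)) = 1/(2 + 24*f))
(V(2 + 3*0) + v)² = (1/(2*(1 + 12*(2 + 3*0))) + 581/99)² = (1/(2*(1 + 12*(2 + 0))) + 581/99)² = (1/(2*(1 + 12*2)) + 581/99)² = (1/(2*(1 + 24)) + 581/99)² = ((½)/25 + 581/99)² = ((½)*(1/25) + 581/99)² = (1/50 + 581/99)² = (29149/4950)² = 849664201/24502500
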